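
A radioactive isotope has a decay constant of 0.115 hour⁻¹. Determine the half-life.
t½ = ln(2)/λ = 6.027 hours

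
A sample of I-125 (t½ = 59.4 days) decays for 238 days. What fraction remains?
N/N₀ = (1/2)^(t/t½) = 0.06221 = 6.22%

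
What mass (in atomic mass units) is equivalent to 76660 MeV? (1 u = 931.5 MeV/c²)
m = E/c² = 82.3 u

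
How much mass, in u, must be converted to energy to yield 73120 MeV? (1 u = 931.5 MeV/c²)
m = E/c² = 78.5 u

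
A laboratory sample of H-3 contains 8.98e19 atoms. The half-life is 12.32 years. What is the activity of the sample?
A = λN = 5.052e18 decays/year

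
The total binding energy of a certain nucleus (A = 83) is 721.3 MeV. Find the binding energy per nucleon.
B.E./A = 721.3/83 = 8.69 MeV/nucleon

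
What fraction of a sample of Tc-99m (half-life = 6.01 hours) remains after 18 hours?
N/N₀ = (1/2)^(t/t½) = 0.1254 = 12.5%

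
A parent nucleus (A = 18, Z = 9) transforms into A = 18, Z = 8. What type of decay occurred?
ΔA = 0, ΔZ = -1 ⇒ beta-plus decay (β⁺) or electron capture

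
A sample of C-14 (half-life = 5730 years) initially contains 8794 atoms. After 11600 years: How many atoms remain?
N = N₀(1/2)^(t/t½) = 2162 atoms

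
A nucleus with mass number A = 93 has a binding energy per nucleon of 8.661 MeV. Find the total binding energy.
B.E. = 8.661 × 93 = 805.5 MeV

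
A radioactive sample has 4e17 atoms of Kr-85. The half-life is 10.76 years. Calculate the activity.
A = λN = 2.577e16 decays/year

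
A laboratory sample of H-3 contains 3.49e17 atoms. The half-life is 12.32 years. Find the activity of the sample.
A = λN = 1.964e16 decays/year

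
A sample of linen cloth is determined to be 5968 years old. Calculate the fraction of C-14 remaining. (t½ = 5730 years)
N/N₀ = (1/2)^(t/t½) = 0.4858 = 48.6%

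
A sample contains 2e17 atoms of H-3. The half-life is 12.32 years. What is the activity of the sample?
A = λN = 1.125e16 decays/year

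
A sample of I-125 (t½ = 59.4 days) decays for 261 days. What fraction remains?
N/N₀ = (1/2)^(t/t½) = 0.04757 = 4.76%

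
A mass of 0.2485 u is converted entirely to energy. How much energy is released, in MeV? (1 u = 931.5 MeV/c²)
E = mc² = 231.5 MeV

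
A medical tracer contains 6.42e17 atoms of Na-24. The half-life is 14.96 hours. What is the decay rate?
A = λN = 2.975e16 decays/hour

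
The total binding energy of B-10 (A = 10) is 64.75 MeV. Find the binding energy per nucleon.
B.E./A = 64.75/10 = 6.475 MeV/nucleon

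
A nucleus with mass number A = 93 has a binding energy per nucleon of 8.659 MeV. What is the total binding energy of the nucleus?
B.E. = 8.659 × 93 = 805.3 MeV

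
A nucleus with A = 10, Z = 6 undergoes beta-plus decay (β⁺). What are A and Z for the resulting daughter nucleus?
Daughter: A = 10, Z = 5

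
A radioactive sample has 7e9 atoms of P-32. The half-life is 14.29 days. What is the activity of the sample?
A = λN = 3.395e8 decays/day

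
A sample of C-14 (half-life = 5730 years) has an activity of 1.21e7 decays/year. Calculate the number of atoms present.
N = A/λ = 1e11 atoms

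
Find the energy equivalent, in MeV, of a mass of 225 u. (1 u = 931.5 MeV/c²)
E = mc² = 2.096e5 MeV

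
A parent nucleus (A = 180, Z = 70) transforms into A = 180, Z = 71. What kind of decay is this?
ΔA = 0, ΔZ = +1 ⇒ beta-minus decay (β⁻)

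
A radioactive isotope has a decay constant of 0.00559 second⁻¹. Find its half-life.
t½ = ln(2)/λ = 124 seconds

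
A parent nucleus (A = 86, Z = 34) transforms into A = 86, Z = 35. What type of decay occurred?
ΔA = 0, ΔZ = +1 ⇒ beta-minus decay (β⁻)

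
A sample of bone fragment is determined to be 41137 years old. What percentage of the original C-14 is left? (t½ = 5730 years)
N/N₀ = (1/2)^(t/t½) = 0.0069 = 0.69%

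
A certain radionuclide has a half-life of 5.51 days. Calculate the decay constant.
λ = ln(2)/t½ = 0.1258 day⁻¹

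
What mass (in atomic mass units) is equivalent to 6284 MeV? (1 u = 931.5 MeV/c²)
m = E/c² = 6.746 u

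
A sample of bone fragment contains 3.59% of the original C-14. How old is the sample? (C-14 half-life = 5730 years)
Age = t½ × log₂(1/ratio) = 27500 years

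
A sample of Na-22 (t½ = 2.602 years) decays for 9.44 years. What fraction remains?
N/N₀ = (1/2)^(t/t½) = 0.08089 = 8.09%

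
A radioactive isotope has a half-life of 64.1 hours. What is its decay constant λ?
λ = ln(2)/t½ = 0.01081 hour⁻¹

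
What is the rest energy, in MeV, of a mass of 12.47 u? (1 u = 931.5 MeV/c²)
E = mc² = 11620 MeV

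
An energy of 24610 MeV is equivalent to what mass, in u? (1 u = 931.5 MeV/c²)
m = E/c² = 26.42 u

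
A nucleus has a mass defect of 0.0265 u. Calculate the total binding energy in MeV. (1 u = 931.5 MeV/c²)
B.E. = Δm × 931.5 = 24.68 MeV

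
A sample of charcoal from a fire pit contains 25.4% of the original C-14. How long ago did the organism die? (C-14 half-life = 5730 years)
Age = t½ × log₂(1/ratio) = 11330 years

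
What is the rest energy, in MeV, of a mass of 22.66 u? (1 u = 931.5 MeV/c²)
E = mc² = 21110 MeV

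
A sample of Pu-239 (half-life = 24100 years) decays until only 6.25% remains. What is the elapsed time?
t = t½ × log₂(N₀/N) = 96400 years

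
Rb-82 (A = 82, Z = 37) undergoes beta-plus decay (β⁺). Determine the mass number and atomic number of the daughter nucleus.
Daughter: A = 82, Z = 36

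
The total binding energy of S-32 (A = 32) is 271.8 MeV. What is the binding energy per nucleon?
B.E./A = 271.8/32 = 8.494 MeV/nucleon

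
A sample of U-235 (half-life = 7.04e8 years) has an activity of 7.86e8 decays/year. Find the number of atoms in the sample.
N = A/λ = 7.983e17 atoms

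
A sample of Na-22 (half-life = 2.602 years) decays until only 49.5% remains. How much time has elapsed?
t = t½ × log₂(N₀/N) = 2.64 years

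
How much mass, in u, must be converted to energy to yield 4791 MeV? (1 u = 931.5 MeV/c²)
m = E/c² = 5.143 u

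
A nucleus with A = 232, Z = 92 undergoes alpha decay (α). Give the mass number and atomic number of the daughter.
Daughter: A = 228, Z = 90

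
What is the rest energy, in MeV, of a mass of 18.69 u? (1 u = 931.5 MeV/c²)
E = mc² = 17410 MeV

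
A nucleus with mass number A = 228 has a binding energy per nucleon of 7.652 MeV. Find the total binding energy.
B.E. = 7.652 × 228 = 1745 MeV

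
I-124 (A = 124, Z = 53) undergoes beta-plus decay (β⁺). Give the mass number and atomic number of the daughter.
Daughter: A = 124, Z = 52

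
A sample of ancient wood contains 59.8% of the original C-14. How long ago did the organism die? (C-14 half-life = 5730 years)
Age = t½ × log₂(1/ratio) = 4250 years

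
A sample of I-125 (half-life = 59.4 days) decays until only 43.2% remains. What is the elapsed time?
t = t½ × log₂(N₀/N) = 71.93 days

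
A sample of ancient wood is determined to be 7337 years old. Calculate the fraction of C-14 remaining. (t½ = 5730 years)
N/N₀ = (1/2)^(t/t½) = 0.4117 = 41.2%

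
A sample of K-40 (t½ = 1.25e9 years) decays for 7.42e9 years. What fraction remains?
N/N₀ = (1/2)^(t/t½) = 0.01633 = 1.63%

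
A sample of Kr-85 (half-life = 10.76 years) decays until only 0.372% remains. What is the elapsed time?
t = t½ × log₂(N₀/N) = 86.84 years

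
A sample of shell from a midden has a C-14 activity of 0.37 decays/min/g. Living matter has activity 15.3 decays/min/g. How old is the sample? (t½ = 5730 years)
Age = t½ × log₂(A₀/A) = 30770 years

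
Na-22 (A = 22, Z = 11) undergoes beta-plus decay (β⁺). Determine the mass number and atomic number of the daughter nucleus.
Daughter: A = 22, Z = 10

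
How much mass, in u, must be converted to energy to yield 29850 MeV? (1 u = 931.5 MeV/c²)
m = E/c² = 32.05 u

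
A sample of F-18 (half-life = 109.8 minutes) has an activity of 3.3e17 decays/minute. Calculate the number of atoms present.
N = A/λ = 5.227e19 atoms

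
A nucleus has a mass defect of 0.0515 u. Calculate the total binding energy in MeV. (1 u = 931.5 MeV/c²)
B.E. = Δm × 931.5 = 47.97 MeV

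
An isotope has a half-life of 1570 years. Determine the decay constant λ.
λ = ln(2)/t½ = 4.415e-4 year⁻¹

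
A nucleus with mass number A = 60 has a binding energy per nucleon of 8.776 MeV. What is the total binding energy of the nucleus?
B.E. = 8.776 × 60 = 526.6 MeV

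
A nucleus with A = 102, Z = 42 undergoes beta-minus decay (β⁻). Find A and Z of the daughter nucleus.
Daughter: A = 102, Z = 43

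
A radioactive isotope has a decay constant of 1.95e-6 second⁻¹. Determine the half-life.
t½ = ln(2)/λ = 3.555e5 seconds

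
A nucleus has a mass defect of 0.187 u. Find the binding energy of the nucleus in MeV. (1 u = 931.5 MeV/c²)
B.E. = Δm × 931.5 = 174.2 MeV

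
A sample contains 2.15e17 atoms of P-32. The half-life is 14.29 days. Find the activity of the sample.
A = λN = 1.043e16 decays/day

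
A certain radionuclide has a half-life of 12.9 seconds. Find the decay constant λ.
λ = ln(2)/t½ = 0.05373 second⁻¹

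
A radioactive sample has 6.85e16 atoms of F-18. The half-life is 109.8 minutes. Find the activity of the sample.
A = λN = 4.324e14 decays/minute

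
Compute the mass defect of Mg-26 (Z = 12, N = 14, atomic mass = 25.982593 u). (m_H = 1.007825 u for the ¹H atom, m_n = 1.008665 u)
Δm = Z·m_H + N·m_n − M = 0.2326 u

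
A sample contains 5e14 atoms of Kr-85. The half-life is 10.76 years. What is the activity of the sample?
A = λN = 3.221e13 decays/year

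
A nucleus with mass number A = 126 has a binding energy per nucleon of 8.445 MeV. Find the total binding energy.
B.E. = 8.445 × 126 = 1064 MeV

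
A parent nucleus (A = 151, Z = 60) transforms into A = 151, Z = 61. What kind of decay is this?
ΔA = 0, ΔZ = +1 ⇒ beta-minus decay (β⁻)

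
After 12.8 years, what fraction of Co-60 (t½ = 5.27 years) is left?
N/N₀ = (1/2)^(t/t½) = 0.1857 = 18.6%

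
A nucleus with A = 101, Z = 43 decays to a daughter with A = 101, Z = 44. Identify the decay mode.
ΔA = 0, ΔZ = +1 ⇒ beta-minus decay (β⁻)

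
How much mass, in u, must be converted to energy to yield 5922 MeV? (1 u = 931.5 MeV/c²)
m = E/c² = 6.357 u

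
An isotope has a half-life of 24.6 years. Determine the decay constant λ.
λ = ln(2)/t½ = 0.02818 year⁻¹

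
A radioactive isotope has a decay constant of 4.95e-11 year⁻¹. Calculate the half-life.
t½ = ln(2)/λ = 1.4e10 years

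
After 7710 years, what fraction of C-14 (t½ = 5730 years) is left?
N/N₀ = (1/2)^(t/t½) = 0.3935 = 39.4%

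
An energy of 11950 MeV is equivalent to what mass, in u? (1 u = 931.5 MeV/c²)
m = E/c² = 12.83 u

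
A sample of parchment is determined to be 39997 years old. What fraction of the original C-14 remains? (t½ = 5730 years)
N/N₀ = (1/2)^(t/t½) = 0.00792 = 0.792%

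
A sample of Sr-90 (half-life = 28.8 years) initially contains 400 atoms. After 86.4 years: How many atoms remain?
N = N₀(1/2)^(t/t½) = 50 atoms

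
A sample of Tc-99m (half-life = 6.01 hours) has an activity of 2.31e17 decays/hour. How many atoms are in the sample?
N = A/λ = 2.003e18 atoms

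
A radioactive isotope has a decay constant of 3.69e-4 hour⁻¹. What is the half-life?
t½ = ln(2)/λ = 1878 hours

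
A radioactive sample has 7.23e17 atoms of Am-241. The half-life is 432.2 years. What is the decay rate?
A = λN = 1.16e15 decays/year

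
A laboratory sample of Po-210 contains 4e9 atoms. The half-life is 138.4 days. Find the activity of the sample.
A = λN = 2.003e7 decays/day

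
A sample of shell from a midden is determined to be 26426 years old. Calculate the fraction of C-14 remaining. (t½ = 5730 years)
N/N₀ = (1/2)^(t/t½) = 0.0409 = 4.09%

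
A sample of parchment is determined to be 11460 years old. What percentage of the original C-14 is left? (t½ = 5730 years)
N/N₀ = (1/2)^(t/t½) = 0.25 = 25%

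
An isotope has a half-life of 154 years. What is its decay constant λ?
λ = ln(2)/t½ = 0.004501 year⁻¹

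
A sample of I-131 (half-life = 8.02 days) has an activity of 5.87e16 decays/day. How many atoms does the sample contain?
N = A/λ = 6.792e17 atoms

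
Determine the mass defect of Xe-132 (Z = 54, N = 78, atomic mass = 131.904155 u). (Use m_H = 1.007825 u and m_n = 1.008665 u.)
Δm = Z·m_H + N·m_n − M = 1.194 u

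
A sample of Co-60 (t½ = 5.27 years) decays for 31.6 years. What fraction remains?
N/N₀ = (1/2)^(t/t½) = 0.01567 = 1.57%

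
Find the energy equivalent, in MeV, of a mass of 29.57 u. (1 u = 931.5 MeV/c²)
E = mc² = 27540 MeV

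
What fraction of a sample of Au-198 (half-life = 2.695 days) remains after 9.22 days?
N/N₀ = (1/2)^(t/t½) = 0.09335 = 9.34%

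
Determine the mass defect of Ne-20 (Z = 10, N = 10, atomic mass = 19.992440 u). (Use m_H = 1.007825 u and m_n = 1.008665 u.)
Δm = Z·m_H + N·m_n − M = 0.1725 u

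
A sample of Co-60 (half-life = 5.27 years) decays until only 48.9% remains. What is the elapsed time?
t = t½ × log₂(N₀/N) = 5.439 years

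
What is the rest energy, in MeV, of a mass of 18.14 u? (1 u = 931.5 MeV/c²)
E = mc² = 16900 MeV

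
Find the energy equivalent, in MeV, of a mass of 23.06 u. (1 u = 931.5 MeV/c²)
E = mc² = 21480 MeV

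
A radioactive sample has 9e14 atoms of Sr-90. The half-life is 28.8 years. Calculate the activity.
A = λN = 2.166e13 decays/year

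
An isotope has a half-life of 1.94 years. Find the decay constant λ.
λ = ln(2)/t½ = 0.3573 year⁻¹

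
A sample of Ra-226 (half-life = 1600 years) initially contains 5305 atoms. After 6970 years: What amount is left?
N = N₀(1/2)^(t/t½) = 259 atoms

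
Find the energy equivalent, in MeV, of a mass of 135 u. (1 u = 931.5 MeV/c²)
E = mc² = 1.258e5 MeV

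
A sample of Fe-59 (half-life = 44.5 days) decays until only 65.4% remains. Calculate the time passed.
t = t½ × log₂(N₀/N) = 27.26 days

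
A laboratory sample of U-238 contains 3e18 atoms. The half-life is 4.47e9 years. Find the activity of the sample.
A = λN = 4.652e8 decays/year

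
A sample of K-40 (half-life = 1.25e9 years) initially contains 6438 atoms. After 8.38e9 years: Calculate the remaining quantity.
N = N₀(1/2)^(t/t½) = 61.75 atoms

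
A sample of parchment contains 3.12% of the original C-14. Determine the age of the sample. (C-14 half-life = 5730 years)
Age = t½ × log₂(1/ratio) = 28660 years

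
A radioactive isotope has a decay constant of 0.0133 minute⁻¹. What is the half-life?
t½ = ln(2)/λ = 52.12 minutes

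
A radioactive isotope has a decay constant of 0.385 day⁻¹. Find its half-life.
t½ = ln(2)/λ = 1.8 days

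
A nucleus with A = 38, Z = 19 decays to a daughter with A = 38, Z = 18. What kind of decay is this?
ΔA = 0, ΔZ = -1 ⇒ beta-plus decay (β⁺) or electron capture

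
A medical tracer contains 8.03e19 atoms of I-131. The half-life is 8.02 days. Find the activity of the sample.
A = λN = 6.94e18 decays/day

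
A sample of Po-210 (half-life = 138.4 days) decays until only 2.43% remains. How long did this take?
t = t½ × log₂(N₀/N) = 742.2 days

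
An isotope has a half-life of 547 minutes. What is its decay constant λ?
λ = ln(2)/t½ = 0.001267 minute⁻¹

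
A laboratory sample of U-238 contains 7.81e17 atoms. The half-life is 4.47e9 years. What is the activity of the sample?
A = λN = 1.211e8 decays/year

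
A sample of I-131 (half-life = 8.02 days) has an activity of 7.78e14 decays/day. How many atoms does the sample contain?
N = A/λ = 9.002e15 atoms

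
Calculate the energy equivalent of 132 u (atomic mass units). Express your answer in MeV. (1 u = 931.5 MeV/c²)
E = mc² = 1.23e5 MeV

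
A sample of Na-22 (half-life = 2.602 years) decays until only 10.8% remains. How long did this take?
t = t½ × log₂(N₀/N) = 8.355 years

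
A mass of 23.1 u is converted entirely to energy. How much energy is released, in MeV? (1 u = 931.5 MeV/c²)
E = mc² = 21520 MeV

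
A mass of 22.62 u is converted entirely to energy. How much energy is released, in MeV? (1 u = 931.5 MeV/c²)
E = mc² = 21070 MeV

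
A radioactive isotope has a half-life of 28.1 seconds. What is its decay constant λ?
λ = ln(2)/t½ = 0.02467 second⁻¹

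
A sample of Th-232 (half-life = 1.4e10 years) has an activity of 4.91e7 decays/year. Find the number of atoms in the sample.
N = A/λ = 9.917e17 atoms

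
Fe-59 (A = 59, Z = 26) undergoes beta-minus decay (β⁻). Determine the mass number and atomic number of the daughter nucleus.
Daughter: A = 59, Z = 27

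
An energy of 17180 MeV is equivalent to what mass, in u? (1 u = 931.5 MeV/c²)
m = E/c² = 18.44 u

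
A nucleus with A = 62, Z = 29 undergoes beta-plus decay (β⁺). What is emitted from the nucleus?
β⁺: positron (e⁺) + neutrino (νₑ)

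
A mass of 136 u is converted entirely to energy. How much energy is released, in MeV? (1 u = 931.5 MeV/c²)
E = mc² = 1.267e5 MeV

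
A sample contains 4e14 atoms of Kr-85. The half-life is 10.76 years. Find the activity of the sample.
A = λN = 2.577e13 decays/year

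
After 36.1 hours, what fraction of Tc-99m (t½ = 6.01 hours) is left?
N/N₀ = (1/2)^(t/t½) = 0.01555 = 1.56%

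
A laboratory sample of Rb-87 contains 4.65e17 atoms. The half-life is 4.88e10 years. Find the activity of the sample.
A = λN = 6.605e6 decays/year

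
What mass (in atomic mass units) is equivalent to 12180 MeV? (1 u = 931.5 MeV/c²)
m = E/c² = 13.08 u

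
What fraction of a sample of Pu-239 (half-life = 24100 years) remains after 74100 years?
N/N₀ = (1/2)^(t/t½) = 0.1187 = 11.9%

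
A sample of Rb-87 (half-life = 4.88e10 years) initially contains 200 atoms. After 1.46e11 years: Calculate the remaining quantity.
N = N₀(1/2)^(t/t½) = 25.14 atoms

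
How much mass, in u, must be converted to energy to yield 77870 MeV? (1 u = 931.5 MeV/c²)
m = E/c² = 83.6 u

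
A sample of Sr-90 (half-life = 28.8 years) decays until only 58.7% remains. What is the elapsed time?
t = t½ × log₂(N₀/N) = 22.13 years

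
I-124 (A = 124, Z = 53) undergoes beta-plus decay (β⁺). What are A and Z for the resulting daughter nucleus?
Daughter: A = 124, Z = 52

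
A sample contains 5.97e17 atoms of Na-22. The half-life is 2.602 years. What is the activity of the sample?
A = λN = 1.59e17 decays/year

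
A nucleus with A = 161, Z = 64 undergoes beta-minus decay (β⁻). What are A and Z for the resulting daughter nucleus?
Daughter: A = 161, Z = 65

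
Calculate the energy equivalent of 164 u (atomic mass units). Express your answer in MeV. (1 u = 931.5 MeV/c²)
E = mc² = 1.528e5 MeV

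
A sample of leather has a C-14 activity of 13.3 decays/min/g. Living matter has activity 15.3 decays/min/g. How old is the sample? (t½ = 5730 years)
Age = t½ × log₂(A₀/A) = 1158 years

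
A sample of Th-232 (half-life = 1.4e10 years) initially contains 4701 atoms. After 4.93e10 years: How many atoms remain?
N = N₀(1/2)^(t/t½) = 409.4 atoms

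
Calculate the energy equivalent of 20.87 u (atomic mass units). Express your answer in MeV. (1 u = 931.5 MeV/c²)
E = mc² = 19440 MeV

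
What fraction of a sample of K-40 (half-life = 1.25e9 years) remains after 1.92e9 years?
N/N₀ = (1/2)^(t/t½) = 0.3448 = 34.5%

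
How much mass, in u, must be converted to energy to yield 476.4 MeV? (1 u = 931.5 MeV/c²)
m = E/c² = 0.5114 u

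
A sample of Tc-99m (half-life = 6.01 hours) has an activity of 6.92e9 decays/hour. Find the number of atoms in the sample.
N = A/λ = 6e10 atoms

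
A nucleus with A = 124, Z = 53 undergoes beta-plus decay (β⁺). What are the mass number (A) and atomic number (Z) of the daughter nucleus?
Daughter: A = 124, Z = 52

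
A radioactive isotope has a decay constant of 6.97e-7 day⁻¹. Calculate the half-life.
t½ = ln(2)/λ = 9.945e5 days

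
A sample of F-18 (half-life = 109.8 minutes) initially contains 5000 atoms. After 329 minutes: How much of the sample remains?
N = N₀(1/2)^(t/t½) = 626.6 atoms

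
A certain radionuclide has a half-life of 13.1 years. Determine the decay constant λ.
λ = ln(2)/t½ = 0.05291 year⁻¹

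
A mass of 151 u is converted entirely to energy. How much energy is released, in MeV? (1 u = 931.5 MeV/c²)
E = mc² = 1.407e5 MeV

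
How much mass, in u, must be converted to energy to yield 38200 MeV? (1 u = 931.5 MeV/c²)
m = E/c² = 41.01 u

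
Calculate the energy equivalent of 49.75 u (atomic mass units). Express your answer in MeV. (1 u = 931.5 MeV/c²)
E = mc² = 46340 MeV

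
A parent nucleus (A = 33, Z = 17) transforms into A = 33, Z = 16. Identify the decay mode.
ΔA = 0, ΔZ = -1 ⇒ beta-plus decay (β⁺) or electron capture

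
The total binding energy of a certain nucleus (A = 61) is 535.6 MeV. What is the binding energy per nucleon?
B.E./A = 535.6/61 = 8.78 MeV/nucleon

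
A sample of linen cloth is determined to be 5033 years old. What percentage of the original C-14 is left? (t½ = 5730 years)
N/N₀ = (1/2)^(t/t½) = 0.544 = 54.4%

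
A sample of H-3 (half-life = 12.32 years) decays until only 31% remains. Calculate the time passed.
t = t½ × log₂(N₀/N) = 20.82 years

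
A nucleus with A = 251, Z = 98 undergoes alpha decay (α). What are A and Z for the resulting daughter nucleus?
Daughter: A = 247, Z = 96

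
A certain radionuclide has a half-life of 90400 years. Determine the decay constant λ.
λ = ln(2)/t½ = 7.668e-6 year⁻¹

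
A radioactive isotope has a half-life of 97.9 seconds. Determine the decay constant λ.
λ = ln(2)/t½ = 0.00708 second⁻¹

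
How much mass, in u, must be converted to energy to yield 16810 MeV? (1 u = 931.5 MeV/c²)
m = E/c² = 18.05 u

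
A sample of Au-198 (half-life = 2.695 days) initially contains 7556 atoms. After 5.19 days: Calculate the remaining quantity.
N = N₀(1/2)^(t/t½) = 1989 atoms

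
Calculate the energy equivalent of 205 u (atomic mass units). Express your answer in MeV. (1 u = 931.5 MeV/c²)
E = mc² = 1.91e5 MeV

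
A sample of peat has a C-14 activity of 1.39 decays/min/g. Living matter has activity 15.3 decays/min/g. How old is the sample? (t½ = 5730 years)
Age = t½ × log₂(A₀/A) = 19830 years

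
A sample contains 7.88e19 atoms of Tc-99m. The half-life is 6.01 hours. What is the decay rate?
A = λN = 9.088e18 decays/hour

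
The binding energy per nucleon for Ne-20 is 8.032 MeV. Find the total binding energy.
B.E. = 8.032 × 20 = 160.6 MeV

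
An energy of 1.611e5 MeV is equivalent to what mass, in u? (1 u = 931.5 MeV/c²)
m = E/c² = 172.9 u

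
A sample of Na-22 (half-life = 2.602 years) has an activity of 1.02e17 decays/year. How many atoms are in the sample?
N = A/λ = 3.829e17 atoms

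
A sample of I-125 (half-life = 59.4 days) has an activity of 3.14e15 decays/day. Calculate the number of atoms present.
N = A/λ = 2.691e17 atoms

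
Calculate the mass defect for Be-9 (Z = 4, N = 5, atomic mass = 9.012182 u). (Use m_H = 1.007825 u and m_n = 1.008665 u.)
Δm = Z·m_H + N·m_n − M = 0.06244 u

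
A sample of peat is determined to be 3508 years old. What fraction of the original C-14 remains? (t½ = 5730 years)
N/N₀ = (1/2)^(t/t½) = 0.6542 = 65.4%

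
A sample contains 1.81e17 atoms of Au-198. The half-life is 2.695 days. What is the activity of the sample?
A = λN = 4.655e16 decays/day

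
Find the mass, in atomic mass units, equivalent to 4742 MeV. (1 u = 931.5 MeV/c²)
m = E/c² = 5.091 u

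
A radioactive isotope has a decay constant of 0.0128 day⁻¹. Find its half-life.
t½ = ln(2)/λ = 54.15 days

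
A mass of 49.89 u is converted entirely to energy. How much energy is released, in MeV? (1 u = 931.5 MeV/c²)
E = mc² = 46470 MeV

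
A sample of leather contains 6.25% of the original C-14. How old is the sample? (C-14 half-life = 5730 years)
Age = t½ × log₂(1/ratio) = 22920 years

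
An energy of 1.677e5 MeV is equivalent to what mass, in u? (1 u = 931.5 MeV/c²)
m = E/c² = 180 u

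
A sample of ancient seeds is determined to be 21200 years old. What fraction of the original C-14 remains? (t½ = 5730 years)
N/N₀ = (1/2)^(t/t½) = 0.07696 = 7.7%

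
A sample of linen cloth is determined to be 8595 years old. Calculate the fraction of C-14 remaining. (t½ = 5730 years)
N/N₀ = (1/2)^(t/t½) = 0.3536 = 35.4%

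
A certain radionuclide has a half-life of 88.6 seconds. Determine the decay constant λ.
λ = ln(2)/t½ = 0.007823 second⁻¹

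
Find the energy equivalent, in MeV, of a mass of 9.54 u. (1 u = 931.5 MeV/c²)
E = mc² = 8887 MeV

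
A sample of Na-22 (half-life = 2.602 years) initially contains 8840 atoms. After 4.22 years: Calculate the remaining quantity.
N = N₀(1/2)^(t/t½) = 2872 atoms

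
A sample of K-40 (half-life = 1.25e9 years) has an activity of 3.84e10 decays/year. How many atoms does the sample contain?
N = A/λ = 6.925e19 atoms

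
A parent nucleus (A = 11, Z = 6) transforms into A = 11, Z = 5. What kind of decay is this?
ΔA = 0, ΔZ = -1 ⇒ beta-plus decay (β⁺) or electron capture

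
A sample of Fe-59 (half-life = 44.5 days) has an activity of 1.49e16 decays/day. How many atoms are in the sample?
N = A/λ = 9.566e17 atoms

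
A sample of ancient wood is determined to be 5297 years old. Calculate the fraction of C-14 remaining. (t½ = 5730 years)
N/N₀ = (1/2)^(t/t½) = 0.5269 = 52.7%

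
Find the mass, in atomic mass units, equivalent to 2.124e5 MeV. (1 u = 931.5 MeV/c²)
m = E/c² = 228 u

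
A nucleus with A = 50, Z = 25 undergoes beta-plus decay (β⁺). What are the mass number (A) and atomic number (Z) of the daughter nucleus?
Daughter: A = 50, Z = 24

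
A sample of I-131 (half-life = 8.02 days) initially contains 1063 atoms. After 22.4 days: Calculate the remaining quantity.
N = N₀(1/2)^(t/t½) = 153.4 atoms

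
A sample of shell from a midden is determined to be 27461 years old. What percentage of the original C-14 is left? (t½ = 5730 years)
N/N₀ = (1/2)^(t/t½) = 0.03608 = 3.61%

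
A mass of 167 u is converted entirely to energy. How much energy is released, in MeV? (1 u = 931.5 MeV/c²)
E = mc² = 1.556e5 MeV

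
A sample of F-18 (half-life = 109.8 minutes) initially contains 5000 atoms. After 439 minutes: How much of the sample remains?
N = N₀(1/2)^(t/t½) = 312.9 atoms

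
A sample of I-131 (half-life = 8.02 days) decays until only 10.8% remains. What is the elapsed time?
t = t½ × log₂(N₀/N) = 25.75 days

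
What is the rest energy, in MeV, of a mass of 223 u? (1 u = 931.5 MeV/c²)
E = mc² = 2.077e5 MeV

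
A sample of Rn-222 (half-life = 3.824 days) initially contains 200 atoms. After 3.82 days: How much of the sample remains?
N = N₀(1/2)^(t/t½) = 100.1 atoms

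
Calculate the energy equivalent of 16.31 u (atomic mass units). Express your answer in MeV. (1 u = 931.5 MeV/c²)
E = mc² = 15190 MeV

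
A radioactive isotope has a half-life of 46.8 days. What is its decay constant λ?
λ = ln(2)/t½ = 0.01481 day⁻¹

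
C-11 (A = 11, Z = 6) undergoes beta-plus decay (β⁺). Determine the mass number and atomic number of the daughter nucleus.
Daughter: A = 11, Z = 5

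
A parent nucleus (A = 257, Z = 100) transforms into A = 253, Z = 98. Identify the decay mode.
ΔA = -4, ΔZ = -2 ⇒ alpha decay (α)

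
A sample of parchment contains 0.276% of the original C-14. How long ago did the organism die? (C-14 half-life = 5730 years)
Age = t½ × log₂(1/ratio) = 48710 years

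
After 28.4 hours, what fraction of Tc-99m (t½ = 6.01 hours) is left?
N/N₀ = (1/2)^(t/t½) = 0.0378 = 3.78%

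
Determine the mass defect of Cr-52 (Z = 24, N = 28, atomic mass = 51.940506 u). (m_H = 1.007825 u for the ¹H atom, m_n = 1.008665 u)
Δm = Z·m_H + N·m_n − M = 0.4899 u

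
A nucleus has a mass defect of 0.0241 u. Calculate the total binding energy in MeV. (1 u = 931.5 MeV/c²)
B.E. = Δm × 931.5 = 22.45 MeV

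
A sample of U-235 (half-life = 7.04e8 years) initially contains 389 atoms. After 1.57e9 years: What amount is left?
N = N₀(1/2)^(t/t½) = 82.91 atoms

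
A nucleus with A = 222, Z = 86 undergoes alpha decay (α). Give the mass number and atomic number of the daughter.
Daughter: A = 218, Z = 84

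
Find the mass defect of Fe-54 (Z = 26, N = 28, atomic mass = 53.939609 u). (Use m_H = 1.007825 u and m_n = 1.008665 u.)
Δm = Z·m_H + N·m_n − M = 0.5065 u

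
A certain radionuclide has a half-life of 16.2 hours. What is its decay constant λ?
λ = ln(2)/t½ = 0.04279 hour⁻¹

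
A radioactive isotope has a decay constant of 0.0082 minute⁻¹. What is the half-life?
t½ = ln(2)/λ = 84.53 minutes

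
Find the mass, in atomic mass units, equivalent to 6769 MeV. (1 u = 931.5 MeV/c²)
m = E/c² = 7.267 u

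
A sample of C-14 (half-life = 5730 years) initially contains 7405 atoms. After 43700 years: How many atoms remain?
N = N₀(1/2)^(t/t½) = 37.47 atoms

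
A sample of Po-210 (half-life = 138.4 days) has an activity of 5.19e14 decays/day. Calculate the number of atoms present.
N = A/λ = 1.036e17 atoms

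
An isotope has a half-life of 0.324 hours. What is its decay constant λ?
λ = ln(2)/t½ = 2.139 hour⁻¹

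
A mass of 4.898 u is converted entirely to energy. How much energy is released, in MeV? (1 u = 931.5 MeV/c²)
E = mc² = 4562 MeV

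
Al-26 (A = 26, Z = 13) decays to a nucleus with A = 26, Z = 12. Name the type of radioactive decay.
ΔA = 0, ΔZ = -1 ⇒ beta-plus decay (β⁺) or electron capture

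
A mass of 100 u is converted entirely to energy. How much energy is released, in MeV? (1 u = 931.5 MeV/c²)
E = mc² = 93150 MeV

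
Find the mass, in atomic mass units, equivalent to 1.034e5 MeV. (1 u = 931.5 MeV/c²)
m = E/c² = 111 u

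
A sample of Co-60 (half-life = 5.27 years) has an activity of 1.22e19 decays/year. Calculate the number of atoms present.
N = A/λ = 9.276e19 atoms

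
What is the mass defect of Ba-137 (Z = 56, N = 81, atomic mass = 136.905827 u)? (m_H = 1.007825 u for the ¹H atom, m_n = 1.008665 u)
Δm = Z·m_H + N·m_n − M = 1.234 u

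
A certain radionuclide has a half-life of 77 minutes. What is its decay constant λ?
λ = ln(2)/t½ = 0.009002 minute⁻¹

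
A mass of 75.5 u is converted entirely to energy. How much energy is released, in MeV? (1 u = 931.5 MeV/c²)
E = mc² = 70330 MeV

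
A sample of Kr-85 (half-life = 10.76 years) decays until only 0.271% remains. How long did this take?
t = t½ × log₂(N₀/N) = 91.76 years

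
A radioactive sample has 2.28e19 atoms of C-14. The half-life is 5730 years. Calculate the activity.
A = λN = 2.758e15 decays/year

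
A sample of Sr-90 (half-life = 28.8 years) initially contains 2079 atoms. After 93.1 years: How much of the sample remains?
N = N₀(1/2)^(t/t½) = 221.2 atoms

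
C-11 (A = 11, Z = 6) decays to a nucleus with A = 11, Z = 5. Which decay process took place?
ΔA = 0, ΔZ = -1 ⇒ beta-plus decay (β⁺) or electron capture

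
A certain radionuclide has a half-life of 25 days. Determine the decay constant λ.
λ = ln(2)/t½ = 0.02773 day⁻¹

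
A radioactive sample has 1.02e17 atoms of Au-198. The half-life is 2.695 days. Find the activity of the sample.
A = λN = 2.623e16 decays/day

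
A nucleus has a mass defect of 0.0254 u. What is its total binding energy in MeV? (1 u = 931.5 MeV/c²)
B.E. = Δm × 931.5 = 23.66 MeV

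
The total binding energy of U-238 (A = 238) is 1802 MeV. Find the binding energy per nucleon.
B.E./A = 1802/238 = 7.571 MeV/nucleon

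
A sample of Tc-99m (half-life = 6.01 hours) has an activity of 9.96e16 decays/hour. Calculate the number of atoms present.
N = A/λ = 8.636e17 atoms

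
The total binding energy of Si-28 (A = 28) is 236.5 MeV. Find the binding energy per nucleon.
B.E./A = 236.5/28 = 8.446 MeV/nucleon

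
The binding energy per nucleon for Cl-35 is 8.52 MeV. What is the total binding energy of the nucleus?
B.E. = 8.52 × 35 = 298.2 MeV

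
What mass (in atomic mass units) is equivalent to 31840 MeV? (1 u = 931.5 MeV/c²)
m = E/c² = 34.18 u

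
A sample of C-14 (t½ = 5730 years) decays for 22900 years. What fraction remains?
N/N₀ = (1/2)^(t/t½) = 0.06265 = 6.27%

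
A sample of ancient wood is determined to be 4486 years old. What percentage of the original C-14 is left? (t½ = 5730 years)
N/N₀ = (1/2)^(t/t½) = 0.5812 = 58.1%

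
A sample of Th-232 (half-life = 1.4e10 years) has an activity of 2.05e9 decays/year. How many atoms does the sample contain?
N = A/λ = 4.141e19 atoms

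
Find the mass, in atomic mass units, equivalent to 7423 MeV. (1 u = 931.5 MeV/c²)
m = E/c² = 7.969 u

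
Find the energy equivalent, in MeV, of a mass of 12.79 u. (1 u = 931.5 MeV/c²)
E = mc² = 11910 MeV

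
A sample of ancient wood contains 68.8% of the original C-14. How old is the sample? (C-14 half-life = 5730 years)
Age = t½ × log₂(1/ratio) = 3091 years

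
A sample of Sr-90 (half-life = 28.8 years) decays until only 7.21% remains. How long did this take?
t = t½ × log₂(N₀/N) = 109.3 years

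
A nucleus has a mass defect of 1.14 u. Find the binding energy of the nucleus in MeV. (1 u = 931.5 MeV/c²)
B.E. = Δm × 931.5 = 1062 MeV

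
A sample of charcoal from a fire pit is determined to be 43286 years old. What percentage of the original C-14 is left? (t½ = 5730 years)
N/N₀ = (1/2)^(t/t½) = 0.00532 = 0.532%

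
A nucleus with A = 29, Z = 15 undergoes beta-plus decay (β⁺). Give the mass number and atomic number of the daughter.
Daughter: A = 29, Z = 14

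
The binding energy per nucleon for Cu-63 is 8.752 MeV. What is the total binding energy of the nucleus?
B.E. = 8.752 × 63 = 551.4 MeV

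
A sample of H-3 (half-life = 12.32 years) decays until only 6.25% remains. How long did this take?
t = t½ × log₂(N₀/N) = 49.28 years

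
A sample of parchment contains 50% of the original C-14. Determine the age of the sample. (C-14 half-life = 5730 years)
Age = t½ × log₂(1/ratio) = 5730 years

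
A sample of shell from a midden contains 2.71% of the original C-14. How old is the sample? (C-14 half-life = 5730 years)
Age = t½ × log₂(1/ratio) = 29830 years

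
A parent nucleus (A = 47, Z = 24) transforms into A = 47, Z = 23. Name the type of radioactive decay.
ΔA = 0, ΔZ = -1 ⇒ beta-plus decay (β⁺) or electron capture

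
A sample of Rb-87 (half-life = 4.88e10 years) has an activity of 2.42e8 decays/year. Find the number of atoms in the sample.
N = A/λ = 1.704e19 atoms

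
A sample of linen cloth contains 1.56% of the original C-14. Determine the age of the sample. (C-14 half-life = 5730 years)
Age = t½ × log₂(1/ratio) = 34390 years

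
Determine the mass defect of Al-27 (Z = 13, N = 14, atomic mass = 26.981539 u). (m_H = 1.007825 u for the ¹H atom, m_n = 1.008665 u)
Δm = Z·m_H + N·m_n − M = 0.2415 u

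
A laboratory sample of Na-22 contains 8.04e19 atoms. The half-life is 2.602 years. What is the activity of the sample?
A = λN = 2.142e19 decays/year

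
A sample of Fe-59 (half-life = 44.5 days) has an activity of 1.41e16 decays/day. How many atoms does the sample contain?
N = A/λ = 9.052e17 atoms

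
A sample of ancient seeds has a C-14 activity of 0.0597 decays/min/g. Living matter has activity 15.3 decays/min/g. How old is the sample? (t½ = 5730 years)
Age = t½ × log₂(A₀/A) = 45850 years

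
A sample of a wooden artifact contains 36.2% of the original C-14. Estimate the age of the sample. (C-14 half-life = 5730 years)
Age = t½ × log₂(1/ratio) = 8400 years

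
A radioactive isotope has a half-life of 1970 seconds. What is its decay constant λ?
λ = ln(2)/t½ = 3.519e-4 second⁻¹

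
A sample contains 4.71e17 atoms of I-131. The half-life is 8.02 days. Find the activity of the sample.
A = λN = 4.071e16 decays/day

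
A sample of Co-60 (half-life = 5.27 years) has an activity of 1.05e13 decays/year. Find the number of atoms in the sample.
N = A/λ = 7.983e13 atoms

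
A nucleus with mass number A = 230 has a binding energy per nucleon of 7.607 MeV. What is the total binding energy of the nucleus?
B.E. = 7.607 × 230 = 1750 MeV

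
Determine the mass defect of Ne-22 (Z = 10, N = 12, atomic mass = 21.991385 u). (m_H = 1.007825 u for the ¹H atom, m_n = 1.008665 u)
Δm = Z·m_H + N·m_n − M = 0.1908 u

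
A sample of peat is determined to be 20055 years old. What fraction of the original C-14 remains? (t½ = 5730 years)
N/N₀ = (1/2)^(t/t½) = 0.08839 = 8.84%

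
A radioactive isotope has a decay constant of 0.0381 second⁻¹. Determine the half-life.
t½ = ln(2)/λ = 18.19 seconds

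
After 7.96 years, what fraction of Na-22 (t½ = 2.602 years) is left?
N/N₀ = (1/2)^(t/t½) = 0.12 = 12%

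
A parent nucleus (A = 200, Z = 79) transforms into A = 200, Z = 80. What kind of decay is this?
ΔA = 0, ΔZ = +1 ⇒ beta-minus decay (β⁻)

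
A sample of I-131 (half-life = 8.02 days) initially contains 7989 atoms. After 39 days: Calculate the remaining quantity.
N = N₀(1/2)^(t/t½) = 274.6 atoms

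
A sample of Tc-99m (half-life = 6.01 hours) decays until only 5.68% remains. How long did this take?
t = t½ × log₂(N₀/N) = 24.87 hours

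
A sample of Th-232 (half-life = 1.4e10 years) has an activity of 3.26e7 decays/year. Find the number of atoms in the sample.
N = A/λ = 6.584e17 atoms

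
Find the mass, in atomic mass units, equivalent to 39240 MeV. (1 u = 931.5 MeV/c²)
m = E/c² = 42.13 u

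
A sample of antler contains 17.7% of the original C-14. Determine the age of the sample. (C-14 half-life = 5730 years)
Age = t½ × log₂(1/ratio) = 14310 years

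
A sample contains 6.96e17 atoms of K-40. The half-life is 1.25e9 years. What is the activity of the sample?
A = λN = 3.859e8 decays/year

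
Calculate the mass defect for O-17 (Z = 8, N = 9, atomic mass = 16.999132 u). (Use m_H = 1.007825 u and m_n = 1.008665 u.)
Δm = Z·m_H + N·m_n − M = 0.1415 u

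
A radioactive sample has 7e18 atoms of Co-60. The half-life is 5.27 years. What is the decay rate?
A = λN = 9.207e17 decays/year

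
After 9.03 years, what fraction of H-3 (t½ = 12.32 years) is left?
N/N₀ = (1/2)^(t/t½) = 0.6017 = 60.2%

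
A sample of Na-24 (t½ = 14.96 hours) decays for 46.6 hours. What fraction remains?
N/N₀ = (1/2)^(t/t½) = 0.1154 = 11.5%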